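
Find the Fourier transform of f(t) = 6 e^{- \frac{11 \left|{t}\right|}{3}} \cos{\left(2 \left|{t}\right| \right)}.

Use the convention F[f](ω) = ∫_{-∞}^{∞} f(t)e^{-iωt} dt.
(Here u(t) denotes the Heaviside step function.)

F(ω) = \frac{396 \left(9 \omega^{2} + 157\right)}{81 \omega^{4} + 1530 \omega^{2} + 24649}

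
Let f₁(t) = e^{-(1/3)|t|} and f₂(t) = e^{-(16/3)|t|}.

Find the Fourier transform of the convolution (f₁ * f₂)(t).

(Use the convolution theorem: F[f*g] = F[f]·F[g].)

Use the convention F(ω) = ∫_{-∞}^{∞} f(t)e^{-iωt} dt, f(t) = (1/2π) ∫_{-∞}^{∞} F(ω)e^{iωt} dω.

F[f₁*f₂](ω) = \frac{576}{81 \omega^{4} + 2313 \omega^{2} + 256}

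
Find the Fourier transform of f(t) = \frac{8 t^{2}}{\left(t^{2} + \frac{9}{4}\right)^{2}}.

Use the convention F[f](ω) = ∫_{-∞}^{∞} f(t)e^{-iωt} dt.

F(ω) = \frac{4 \pi \left(2 - 3 \left|{\omega}\right|\right) e^{- \frac{3 \left|{\omega}\right|}{2}}}{3}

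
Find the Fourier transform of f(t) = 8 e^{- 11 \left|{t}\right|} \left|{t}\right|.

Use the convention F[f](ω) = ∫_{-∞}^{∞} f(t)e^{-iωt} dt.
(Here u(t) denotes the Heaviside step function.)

F(ω) = \frac{16 \left(121 - \omega^{2}\right)}{\left(\omega^{2} + 121\right)^{2}}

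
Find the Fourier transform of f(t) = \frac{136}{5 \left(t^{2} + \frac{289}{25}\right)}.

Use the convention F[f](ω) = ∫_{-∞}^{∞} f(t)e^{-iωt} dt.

F(ω) = 8 \pi e^{- \frac{17 \left|{\omega}\right|}{5}}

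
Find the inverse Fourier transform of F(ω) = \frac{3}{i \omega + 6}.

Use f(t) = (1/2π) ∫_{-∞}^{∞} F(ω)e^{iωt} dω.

f(t) = 3 e^{- 6 t} u\left(t\right)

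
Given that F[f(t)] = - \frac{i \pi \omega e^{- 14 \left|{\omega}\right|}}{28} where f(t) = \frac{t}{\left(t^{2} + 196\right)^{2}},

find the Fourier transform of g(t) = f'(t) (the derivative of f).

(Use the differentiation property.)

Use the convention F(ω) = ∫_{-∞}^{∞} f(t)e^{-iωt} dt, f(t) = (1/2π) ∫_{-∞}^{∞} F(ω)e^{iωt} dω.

F[g](ω) = \frac{\pi \omega^{2} e^{- 14 \left|{\omega}\right|}}{28}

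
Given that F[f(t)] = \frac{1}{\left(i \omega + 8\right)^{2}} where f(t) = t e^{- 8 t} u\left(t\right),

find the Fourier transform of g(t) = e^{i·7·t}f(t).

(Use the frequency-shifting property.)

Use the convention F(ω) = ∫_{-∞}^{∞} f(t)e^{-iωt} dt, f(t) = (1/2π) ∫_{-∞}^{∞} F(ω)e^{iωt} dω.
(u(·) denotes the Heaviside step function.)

F[g](ω) = \frac{1}{\left(i \left(\omega - 7\right) + 8\right)^{2}}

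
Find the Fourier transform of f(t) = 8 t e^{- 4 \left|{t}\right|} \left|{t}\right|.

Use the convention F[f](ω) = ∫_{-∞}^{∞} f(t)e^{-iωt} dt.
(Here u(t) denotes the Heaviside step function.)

F(ω) = \frac{32 i \omega \left(\omega^{2} - 48\right)}{\left(\omega^{2} + 16\right)^{3}}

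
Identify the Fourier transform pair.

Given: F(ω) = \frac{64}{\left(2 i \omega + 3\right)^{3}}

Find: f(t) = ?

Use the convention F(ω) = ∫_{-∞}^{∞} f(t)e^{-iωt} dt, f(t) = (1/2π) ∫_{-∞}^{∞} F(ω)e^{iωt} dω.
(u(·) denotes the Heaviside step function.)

f(t) = 4 t^{2} e^{- \frac{3 t}{2}} u\left(t\right)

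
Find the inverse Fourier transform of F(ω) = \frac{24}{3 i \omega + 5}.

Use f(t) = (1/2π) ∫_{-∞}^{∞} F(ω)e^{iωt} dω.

f(t) = 8 e^{- \frac{5 t}{3}} u\left(t\right)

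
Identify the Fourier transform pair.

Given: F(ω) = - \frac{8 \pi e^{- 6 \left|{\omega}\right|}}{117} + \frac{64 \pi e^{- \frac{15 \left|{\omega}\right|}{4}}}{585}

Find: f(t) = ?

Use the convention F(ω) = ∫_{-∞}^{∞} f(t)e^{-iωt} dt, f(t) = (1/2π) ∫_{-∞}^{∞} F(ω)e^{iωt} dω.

f(t) = \frac{9}{\left(t^{2} + \frac{225}{16}\right) \left(t^{2} + 36\right)}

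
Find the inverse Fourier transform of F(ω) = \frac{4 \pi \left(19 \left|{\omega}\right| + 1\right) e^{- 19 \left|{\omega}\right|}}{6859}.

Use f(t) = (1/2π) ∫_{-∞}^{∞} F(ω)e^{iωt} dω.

f(t) = \frac{8}{\left(t^{2} + 361\right)^{2}}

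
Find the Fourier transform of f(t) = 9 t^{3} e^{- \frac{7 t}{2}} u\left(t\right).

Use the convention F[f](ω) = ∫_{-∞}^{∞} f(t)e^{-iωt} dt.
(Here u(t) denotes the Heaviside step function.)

F(ω) = \frac{864}{\left(2 i \omega + 7\right)^{4}}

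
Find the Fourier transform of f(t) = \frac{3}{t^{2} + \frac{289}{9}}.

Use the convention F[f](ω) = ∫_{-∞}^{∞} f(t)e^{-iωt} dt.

F(ω) = \frac{9 \pi e^{- \frac{17 \left|{\omega}\right|}{3}}}{17}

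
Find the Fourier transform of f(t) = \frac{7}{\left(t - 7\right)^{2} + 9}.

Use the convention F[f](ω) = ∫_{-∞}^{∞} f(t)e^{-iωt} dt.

F(ω) = \frac{7 \pi e^{- 7 i \omega - 3 \left|{\omega}\right|}}{3}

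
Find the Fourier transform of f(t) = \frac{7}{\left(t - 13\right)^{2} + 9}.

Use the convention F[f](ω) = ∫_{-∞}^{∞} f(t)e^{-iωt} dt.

F(ω) = \frac{7 \pi e^{- 13 i \omega - 3 \left|{\omega}\right|}}{3}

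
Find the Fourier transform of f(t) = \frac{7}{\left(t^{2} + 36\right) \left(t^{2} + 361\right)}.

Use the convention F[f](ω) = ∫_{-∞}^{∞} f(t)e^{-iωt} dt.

F(ω) = \frac{7 \pi \left(19 e^{13 \left|{\omega}\right|} - 6\right) e^{- 19 \left|{\omega}\right|}}{37050}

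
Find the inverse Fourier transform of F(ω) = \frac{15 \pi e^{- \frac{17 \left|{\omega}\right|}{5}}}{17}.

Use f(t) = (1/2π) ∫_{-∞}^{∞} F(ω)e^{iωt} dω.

f(t) = \frac{3}{t^{2} + \frac{289}{25}}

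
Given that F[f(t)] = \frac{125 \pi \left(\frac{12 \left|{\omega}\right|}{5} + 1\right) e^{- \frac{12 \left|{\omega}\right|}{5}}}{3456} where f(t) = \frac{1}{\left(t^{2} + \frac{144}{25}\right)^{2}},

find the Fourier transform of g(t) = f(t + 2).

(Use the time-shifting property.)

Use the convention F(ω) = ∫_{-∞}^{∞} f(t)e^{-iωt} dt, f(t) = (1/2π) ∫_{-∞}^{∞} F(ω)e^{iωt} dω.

F[g](ω) = \frac{25 \pi \left(12 \left|{\omega}\right| + 5\right) e^{2 i \omega - \frac{12 \left|{\omega}\right|}{5}}}{3456}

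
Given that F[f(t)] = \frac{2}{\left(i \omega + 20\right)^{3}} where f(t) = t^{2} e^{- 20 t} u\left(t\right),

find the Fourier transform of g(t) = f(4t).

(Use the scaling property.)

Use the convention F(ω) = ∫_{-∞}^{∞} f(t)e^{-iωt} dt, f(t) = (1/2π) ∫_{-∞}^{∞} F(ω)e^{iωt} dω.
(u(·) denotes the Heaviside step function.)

F[g](ω) = \frac{32}{\left(i \omega + 80\right)^{3}}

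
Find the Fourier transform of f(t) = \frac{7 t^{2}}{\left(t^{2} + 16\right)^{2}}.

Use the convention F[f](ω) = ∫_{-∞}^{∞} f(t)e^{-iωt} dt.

F(ω) = \frac{7 \pi \left(1 - 4 \left|{\omega}\right|\right) e^{- 4 \left|{\omega}\right|}}{8}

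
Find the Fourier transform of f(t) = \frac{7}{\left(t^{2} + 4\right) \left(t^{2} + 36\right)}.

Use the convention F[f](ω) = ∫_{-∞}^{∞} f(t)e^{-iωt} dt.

F(ω) = \frac{7 \pi \left(3 e^{4 \left|{\omega}\right|} - 1\right) e^{- 6 \left|{\omega}\right|}}{192}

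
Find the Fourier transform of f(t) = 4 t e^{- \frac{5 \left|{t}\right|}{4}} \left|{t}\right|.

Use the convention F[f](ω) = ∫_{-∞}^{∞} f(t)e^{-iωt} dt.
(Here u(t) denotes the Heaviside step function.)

F(ω) = \frac{4096 i \omega \left(16 \omega^{2} - 75\right)}{\left(16 \omega^{2} + 25\right)^{3}}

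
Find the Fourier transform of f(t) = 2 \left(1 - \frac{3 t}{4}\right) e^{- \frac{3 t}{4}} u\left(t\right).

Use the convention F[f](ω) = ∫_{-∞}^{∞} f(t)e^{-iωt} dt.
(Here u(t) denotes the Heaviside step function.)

F(ω) = \frac{32 i \omega}{- 16 \omega^{2} + 24 i \omega + 9}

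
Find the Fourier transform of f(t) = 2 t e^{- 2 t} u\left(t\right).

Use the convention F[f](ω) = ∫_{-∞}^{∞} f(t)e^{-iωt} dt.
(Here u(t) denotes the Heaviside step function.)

F(ω) = \frac{2}{\left(i \omega + 2\right)^{2}}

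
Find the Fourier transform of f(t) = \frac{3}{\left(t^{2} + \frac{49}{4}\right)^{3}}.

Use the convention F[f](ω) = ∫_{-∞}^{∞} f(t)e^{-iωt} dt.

F(ω) = \frac{3 \pi \left(49 \omega^{2} + 42 \left|{\omega}\right| + 12\right) e^{- \frac{7 \left|{\omega}\right|}{2}}}{16807}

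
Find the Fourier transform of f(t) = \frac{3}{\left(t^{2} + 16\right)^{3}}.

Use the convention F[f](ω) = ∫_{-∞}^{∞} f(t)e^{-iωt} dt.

F(ω) = \frac{3 \pi \left(16 \omega^{2} + 12 \left|{\omega}\right| + 3\right) e^{- 4 \left|{\omega}\right|}}{8192}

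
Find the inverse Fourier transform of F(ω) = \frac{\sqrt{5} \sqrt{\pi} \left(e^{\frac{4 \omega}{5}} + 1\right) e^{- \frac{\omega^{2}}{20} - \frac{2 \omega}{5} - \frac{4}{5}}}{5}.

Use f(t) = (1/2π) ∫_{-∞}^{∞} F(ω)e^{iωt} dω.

f(t) = 2 e^{- 5 t^{2}} \cos{\left(4 t \right)}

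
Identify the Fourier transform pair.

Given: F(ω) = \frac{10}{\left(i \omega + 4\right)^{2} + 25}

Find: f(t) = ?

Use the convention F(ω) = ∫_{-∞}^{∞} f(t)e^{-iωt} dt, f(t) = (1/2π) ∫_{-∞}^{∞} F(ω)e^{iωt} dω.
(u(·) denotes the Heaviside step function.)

f(t) = 2 e^{- 4 t} \sin{\left(5 t \right)} u\left(t\right)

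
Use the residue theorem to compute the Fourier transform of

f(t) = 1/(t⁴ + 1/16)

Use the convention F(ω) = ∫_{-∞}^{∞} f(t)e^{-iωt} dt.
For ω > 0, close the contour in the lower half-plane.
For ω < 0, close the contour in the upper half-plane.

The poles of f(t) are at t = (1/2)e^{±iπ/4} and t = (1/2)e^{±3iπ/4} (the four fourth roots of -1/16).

Let g(z) = f(z)e^{-iωz}; for large |z| the factor e^{-iωz} decays in the lower half-plane when ω > 0 and in the upper half-plane when ω < 0.

Case ω > 0 (lower half-plane, clockwise contour ⇒ F(ω) = -2πi·ΣRes):
  Res_{z = - \frac{\sqrt{2}}{4} - \frac{\sqrt{2} i}{4}} g(z) = \sqrt{2} \left(1 + i\right) e^{\frac{\sqrt{2} \omega \left(-1 + i\right)}{4}}
  Res_{z = \frac{\sqrt{2}}{4} - \frac{\sqrt{2} i}{4}} g(z) = \sqrt{2} \left(-1 + i\right) e^{- \frac{\sqrt{2} \omega \left(1 + i\right)}{4}}
  F(ω) = -2πi·ΣRes = 2 \sqrt{2} \pi \left(\left(1 - i\right) e^{\frac{\sqrt{2} i \omega}{2}} + 1 + i\right) e^{- \frac{\sqrt{2} \omega \left(1 + i\right)}{4}} = 8 \pi e^{- \frac{\sqrt{2} \omega}{4}} \sin{\left(\frac{\sqrt{2} \omega}{4} + \frac{\pi}{4} \right)}

Case ω < 0 (upper half-plane, counterclockwise contour ⇒ F(ω) = +2πi·ΣRes):
  Res_{z = \frac{\sqrt{2}}{4} + \frac{\sqrt{2} i}{4}} g(z) = \sqrt{2} \left(-1 - i\right) e^{\frac{\sqrt{2} \omega \left(1 - i\right)}{4}}
  Res_{z = - \frac{\sqrt{2}}{4} + \frac{\sqrt{2} i}{4}} g(z) = \sqrt{2} \left(1 - i\right) e^{\frac{\sqrt{2} \omega \left(1 + i\right)}{4}}
  F(ω) = 2πi·ΣRes = - 2 \sqrt{2} i \pi \left(\left(1 + i\right) e^{\frac{\sqrt{2} \omega \left(1 - i\right)}{4}} - \left(1 - i\right) e^{\frac{\sqrt{2} \omega \left(1 + i\right)}{4}}\right) = 8 \pi e^{\frac{\sqrt{2} \omega}{4}} \cos{\left(\frac{\sqrt{2} \omega}{4} + \frac{\pi}{4} \right)}

Both cases combine into a single formula in |ω|:

F(ω) = 8 \pi e^{- \frac{\sqrt{2} \left|{\omega}\right|}{4}} \sin{\left(\frac{\sqrt{2} \left|{\omega}\right|}{4} + \frac{\pi}{4} \right)}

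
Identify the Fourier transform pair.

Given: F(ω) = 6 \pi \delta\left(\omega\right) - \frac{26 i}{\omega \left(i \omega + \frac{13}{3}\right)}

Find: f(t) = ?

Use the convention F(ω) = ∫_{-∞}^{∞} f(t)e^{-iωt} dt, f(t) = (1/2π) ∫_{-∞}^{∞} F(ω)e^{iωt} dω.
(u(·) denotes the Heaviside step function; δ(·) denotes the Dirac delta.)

f(t) = 6 \left(1 - e^{- \frac{13 t}{3}}\right) u\left(t\right)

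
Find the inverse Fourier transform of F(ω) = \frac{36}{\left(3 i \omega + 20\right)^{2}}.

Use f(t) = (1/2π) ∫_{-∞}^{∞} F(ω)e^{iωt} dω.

f(t) = 4 t e^{- \frac{20 t}{3}} u\left(t\right)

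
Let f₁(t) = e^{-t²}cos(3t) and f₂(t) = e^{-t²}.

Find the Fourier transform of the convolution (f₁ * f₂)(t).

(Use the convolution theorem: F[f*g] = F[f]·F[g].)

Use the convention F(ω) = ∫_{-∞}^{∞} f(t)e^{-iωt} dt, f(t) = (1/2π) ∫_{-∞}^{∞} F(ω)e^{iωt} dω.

F[f₁*f₂](ω) = \frac{\pi \left(e^{3 \omega} + 1\right) e^{- \frac{\omega^{2}}{2} - \frac{3 \omega}{2} - \frac{9}{4}}}{2}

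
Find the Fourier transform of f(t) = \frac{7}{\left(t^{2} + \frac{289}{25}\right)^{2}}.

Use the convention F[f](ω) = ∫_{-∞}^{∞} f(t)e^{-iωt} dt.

F(ω) = \frac{175 \pi \left(17 \left|{\omega}\right| + 5\right) e^{- \frac{17 \left|{\omega}\right|}{5}}}{9826}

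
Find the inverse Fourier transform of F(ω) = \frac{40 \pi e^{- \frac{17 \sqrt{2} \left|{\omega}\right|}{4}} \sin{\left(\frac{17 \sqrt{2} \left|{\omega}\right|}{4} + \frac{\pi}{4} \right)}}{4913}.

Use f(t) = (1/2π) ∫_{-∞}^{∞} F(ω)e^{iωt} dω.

f(t) = \frac{5}{t^{4} + \frac{83521}{16}}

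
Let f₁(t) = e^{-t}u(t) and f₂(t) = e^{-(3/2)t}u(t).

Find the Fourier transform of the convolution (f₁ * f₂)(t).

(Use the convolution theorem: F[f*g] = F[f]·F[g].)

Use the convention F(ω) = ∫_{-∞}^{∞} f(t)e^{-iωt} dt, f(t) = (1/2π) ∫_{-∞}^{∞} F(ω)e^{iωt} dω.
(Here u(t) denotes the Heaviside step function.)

F[f₁*f₂](ω) = \frac{2}{\left(i \omega + 1\right) \left(2 i \omega + 3\right)}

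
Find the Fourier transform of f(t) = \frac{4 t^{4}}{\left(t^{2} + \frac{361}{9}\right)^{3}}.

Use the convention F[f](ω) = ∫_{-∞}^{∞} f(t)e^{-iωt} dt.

F(ω) = \frac{\pi \left(361 \omega^{2} - 285 \left|{\omega}\right| + 27\right) e^{- \frac{19 \left|{\omega}\right|}{3}}}{114}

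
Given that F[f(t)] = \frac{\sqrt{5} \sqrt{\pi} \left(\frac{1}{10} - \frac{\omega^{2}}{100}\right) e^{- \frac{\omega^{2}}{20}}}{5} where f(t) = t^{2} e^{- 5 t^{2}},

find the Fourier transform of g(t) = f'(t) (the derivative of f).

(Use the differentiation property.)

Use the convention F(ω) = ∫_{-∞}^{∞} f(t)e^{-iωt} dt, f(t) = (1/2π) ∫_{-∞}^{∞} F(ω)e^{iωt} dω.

F[g](ω) = \frac{\sqrt{5} i \sqrt{\pi} \omega \left(10 - \omega^{2}\right) e^{- \frac{\omega^{2}}{20}}}{500}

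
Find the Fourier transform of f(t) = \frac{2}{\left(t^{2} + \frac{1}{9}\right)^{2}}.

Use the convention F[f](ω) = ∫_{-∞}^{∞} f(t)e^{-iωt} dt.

F(ω) = 9 \pi \left(\left|{\omega}\right| + 3\right) e^{- \frac{\left|{\omega}\right|}{3}}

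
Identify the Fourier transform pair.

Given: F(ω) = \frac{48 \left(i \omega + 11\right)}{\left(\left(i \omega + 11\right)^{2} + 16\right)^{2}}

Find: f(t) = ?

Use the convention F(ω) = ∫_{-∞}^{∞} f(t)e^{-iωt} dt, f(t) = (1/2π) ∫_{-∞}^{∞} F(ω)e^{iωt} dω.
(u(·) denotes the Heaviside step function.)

f(t) = 6 t e^{- 11 t} \sin{\left(4 t \right)} u\left(t\right)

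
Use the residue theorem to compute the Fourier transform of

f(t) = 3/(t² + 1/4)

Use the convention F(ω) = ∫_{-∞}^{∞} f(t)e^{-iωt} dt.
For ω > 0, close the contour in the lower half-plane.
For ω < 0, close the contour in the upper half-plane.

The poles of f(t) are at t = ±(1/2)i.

Let g(z) = f(z)e^{-iωz}; for large |z| the factor e^{-iωz} decays in the lower half-plane when ω > 0 and in the upper half-plane when ω < 0.

Case ω > 0 (lower half-plane, clockwise contour ⇒ F(ω) = -2πi·ΣRes):
  Res_{z = - \frac{i}{2}} g(z) = 3 i e^{- \frac{\omega}{2}}
  F(ω) = -2πi·ΣRes = 6 \pi e^{- \frac{\omega}{2}}

Case ω < 0 (upper half-plane, counterclockwise contour ⇒ F(ω) = +2πi·ΣRes):
  Res_{z = \frac{i}{2}} g(z) = - 3 i e^{\frac{\omega}{2}}
  F(ω) = 2πi·ΣRes = 6 \pi e^{\frac{\omega}{2}}

Both cases combine into a single formula in |ω|:

F(ω) = 6 \pi e^{- \frac{\left|{\omega}\right|}{2}}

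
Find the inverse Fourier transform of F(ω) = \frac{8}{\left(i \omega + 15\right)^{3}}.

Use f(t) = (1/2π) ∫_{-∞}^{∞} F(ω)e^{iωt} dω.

f(t) = 4 t^{2} e^{- 15 t} u\left(t\right)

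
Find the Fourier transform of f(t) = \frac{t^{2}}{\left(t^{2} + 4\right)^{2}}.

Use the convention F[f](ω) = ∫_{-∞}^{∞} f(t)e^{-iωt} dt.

F(ω) = \frac{\pi \left(1 - 2 \left|{\omega}\right|\right) e^{- 2 \left|{\omega}\right|}}{4}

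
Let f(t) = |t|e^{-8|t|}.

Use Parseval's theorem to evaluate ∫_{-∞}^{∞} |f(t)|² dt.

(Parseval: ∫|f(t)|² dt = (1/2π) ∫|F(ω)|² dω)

∫|f(t)|² dt = \frac{1}{1024}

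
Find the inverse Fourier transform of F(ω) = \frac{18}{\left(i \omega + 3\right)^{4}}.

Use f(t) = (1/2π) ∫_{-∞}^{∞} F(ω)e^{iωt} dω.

f(t) = 3 t^{3} e^{- 3 t} u\left(t\right)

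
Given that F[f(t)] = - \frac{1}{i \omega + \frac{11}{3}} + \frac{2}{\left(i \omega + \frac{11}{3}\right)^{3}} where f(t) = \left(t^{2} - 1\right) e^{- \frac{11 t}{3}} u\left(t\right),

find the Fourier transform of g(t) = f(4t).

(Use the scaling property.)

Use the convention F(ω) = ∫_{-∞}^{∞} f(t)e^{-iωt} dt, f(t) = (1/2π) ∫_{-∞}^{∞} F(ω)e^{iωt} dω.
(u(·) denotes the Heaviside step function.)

F[g](ω) = \frac{3 \left(864 i \omega - \left(3 i \omega + 44\right)^{3} + 12672\right)}{\left(3 i \omega + 44\right)^{4}}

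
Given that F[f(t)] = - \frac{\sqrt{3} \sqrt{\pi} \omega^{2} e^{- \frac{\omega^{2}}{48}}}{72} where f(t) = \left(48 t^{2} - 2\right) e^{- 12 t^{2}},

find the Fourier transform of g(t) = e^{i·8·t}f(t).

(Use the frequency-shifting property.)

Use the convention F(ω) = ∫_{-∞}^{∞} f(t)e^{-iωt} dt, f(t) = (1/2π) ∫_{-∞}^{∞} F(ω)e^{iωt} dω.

F[g](ω) = - \frac{\sqrt{3} \sqrt{\pi} \left(\omega - 8\right)^{2} e^{- \frac{\left(\omega - 8\right)^{2}}{48}}}{72}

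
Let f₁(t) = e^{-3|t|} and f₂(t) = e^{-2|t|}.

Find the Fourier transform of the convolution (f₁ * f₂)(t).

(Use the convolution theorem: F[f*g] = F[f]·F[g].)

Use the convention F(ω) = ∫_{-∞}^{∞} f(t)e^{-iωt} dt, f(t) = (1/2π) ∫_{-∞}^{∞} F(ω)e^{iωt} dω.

F[f₁*f₂](ω) = \frac{24}{\left(\omega^{2} + 4\right) \left(\omega^{2} + 9\right)}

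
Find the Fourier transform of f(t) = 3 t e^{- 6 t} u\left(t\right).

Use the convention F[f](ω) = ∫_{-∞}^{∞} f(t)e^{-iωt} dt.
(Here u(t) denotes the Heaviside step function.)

F(ω) = \frac{3}{\left(i \omega + 6\right)^{2}}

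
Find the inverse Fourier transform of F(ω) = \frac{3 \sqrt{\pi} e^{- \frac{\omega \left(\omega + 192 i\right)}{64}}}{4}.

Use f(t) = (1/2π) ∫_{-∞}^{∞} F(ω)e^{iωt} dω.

f(t) = 3 e^{- 16 \left(t - 3\right)^{2}}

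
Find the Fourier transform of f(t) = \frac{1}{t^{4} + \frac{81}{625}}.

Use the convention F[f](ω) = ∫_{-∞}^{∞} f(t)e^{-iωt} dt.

F(ω) = \frac{125 \pi e^{- \frac{3 \sqrt{2} \left|{\omega}\right|}{10}} \sin{\left(\frac{3 \sqrt{2} \left|{\omega}\right|}{10} + \frac{\pi}{4} \right)}}{27}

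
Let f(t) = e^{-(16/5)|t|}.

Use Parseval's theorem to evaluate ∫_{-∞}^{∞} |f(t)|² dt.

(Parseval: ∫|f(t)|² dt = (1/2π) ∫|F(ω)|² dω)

∫|f(t)|² dt = \frac{5}{16}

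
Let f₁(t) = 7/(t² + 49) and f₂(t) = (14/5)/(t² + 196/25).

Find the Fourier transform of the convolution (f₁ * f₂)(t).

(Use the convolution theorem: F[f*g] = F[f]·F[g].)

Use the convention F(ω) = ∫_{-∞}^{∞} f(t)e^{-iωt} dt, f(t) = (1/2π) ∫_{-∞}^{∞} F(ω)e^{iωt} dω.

F[f₁*f₂](ω) = \pi^{2} e^{- \frac{49 \left|{\omega}\right|}{5}}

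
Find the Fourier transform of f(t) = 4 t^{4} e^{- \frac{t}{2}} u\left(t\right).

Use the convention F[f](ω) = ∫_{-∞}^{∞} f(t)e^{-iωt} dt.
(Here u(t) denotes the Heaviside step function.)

F(ω) = \frac{3072}{\left(2 i \omega + 1\right)^{5}}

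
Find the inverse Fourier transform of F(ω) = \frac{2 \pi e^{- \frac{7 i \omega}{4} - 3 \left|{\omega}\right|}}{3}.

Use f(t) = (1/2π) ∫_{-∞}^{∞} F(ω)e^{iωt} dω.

f(t) = \frac{2}{\left(t - \frac{7}{4}\right)^{2} + 9}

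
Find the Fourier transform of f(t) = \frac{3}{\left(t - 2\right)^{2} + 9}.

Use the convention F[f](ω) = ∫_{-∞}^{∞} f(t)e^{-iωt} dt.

F(ω) = \pi e^{- 2 i \omega - 3 \left|{\omega}\right|}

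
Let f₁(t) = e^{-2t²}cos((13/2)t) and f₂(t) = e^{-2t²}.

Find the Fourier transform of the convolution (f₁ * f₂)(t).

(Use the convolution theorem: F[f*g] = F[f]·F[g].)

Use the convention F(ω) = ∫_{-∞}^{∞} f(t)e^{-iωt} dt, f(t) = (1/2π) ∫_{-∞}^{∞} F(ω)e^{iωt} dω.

F[f₁*f₂](ω) = \frac{\pi \left(e^{\frac{13 \omega}{4}} + 1\right) e^{- \frac{\omega^{2}}{4} - \frac{13 \omega}{8} - \frac{169}{32}}}{4}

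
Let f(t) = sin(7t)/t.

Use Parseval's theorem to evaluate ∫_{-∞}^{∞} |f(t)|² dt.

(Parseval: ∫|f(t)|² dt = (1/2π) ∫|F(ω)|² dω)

∫|f(t)|² dt = 7 \pi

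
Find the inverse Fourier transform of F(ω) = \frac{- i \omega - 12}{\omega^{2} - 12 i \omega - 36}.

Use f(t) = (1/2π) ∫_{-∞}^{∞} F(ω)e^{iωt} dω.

f(t) = \left(6 t + 1\right) e^{- 6 t} u\left(t\right)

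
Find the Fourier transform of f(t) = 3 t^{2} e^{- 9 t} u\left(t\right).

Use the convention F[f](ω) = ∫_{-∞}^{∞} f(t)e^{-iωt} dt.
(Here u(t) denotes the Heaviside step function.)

F(ω) = \frac{6}{\left(i \omega + 9\right)^{3}}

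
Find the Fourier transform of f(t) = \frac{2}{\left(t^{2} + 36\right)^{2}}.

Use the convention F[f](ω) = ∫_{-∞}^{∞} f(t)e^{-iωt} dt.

F(ω) = \frac{\pi \left(6 \left|{\omega}\right| + 1\right) e^{- 6 \left|{\omega}\right|}}{216}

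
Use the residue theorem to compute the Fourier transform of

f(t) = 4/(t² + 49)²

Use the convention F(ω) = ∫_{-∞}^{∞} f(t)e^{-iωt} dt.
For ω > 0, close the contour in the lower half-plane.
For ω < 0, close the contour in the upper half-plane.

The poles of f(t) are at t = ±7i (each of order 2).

Let g(z) = f(z)e^{-iωz}; for large |z| the factor e^{-iωz} decays in the lower half-plane when ω > 0 and in the upper half-plane when ω < 0.

Case ω > 0 (lower half-plane, clockwise contour ⇒ F(ω) = -2πi·ΣRes):
  Res_{z = - 7 i} g(z) = \frac{i \left(7 \omega + 1\right) e^{- 7 \omega}}{343} (pole of order 2)
  F(ω) = -2πi·ΣRes = \frac{2 \pi \left(7 \omega + 1\right) e^{- 7 \omega}}{343}

Case ω < 0 (upper half-plane, counterclockwise contour ⇒ F(ω) = +2πi·ΣRes):
  Res_{z = 7 i} g(z) = \frac{i \left(7 \omega - 1\right) e^{7 \omega}}{343} (pole of order 2)
  F(ω) = 2πi·ΣRes = \frac{2 \pi \left(1 - 7 \omega\right) e^{7 \omega}}{343}

Both cases combine into a single formula in |ω|:

F(ω) = \frac{2 \pi \left(7 \left|{\omega}\right| + 1\right) e^{- 7 \left|{\omega}\right|}}{343}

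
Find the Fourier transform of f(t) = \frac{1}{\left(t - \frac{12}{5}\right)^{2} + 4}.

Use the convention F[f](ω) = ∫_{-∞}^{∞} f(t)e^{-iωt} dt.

F(ω) = \frac{\pi e^{- \frac{12 i \omega}{5} - 2 \left|{\omega}\right|}}{2}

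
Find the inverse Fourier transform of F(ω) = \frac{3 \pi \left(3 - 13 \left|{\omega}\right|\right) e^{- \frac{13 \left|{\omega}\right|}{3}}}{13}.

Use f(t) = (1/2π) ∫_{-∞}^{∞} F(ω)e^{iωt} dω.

f(t) = \frac{6 t^{2}}{\left(t^{2} + \frac{169}{9}\right)^{2}}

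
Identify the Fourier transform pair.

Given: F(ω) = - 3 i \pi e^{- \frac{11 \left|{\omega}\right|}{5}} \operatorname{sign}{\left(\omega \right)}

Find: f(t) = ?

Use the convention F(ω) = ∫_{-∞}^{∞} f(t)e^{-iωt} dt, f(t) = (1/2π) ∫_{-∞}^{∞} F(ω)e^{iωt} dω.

f(t) = \frac{3 t}{t^{2} + \frac{121}{25}}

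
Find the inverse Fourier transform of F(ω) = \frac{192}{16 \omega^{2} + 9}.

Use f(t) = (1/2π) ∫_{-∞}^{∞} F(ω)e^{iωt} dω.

f(t) = 8 e^{- \frac{3 \left|{t}\right|}{4}}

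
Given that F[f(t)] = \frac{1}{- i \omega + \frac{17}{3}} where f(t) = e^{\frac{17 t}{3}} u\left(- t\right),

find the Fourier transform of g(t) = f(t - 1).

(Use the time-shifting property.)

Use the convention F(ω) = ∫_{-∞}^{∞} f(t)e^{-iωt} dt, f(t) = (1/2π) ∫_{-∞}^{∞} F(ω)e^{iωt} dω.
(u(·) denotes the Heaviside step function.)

F[g](ω) = - \frac{3 e^{- i \omega}}{3 i \omega - 17}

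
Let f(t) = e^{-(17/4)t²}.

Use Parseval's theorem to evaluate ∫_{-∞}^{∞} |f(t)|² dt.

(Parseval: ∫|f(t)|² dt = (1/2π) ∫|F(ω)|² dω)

∫|f(t)|² dt = \frac{\sqrt{34} \sqrt{\pi}}{17}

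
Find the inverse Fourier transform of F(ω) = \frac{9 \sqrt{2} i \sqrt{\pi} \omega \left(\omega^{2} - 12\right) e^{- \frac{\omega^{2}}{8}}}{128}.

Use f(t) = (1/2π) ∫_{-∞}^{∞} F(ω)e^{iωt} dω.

f(t) = 9 t^{3} e^{- 2 t^{2}}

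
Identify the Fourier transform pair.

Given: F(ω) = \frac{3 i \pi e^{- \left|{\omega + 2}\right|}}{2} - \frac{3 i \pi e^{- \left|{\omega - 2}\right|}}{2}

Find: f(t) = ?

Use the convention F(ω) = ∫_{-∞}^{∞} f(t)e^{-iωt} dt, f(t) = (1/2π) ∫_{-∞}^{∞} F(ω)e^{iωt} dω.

f(t) = \frac{3 \sin{\left(2 t \right)}}{t^{2} + 1}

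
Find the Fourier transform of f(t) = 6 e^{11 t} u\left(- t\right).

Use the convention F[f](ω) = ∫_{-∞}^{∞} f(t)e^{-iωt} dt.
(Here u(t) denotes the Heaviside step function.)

F(ω) = - \frac{6}{i \omega - 11}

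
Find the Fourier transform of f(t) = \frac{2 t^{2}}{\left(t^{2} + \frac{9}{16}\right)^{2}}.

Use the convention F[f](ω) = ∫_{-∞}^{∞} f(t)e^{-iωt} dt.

F(ω) = \frac{\pi \left(4 - 3 \left|{\omega}\right|\right) e^{- \frac{3 \left|{\omega}\right|}{4}}}{3}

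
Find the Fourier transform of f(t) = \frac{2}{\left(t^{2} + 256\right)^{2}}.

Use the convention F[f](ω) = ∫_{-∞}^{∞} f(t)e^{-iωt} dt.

F(ω) = \frac{\pi \left(16 \left|{\omega}\right| + 1\right) e^{- 16 \left|{\omega}\right|}}{4096}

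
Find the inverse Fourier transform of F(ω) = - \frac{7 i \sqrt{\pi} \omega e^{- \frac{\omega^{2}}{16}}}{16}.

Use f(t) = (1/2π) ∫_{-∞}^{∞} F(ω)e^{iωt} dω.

f(t) = 7 t e^{- 4 t^{2}}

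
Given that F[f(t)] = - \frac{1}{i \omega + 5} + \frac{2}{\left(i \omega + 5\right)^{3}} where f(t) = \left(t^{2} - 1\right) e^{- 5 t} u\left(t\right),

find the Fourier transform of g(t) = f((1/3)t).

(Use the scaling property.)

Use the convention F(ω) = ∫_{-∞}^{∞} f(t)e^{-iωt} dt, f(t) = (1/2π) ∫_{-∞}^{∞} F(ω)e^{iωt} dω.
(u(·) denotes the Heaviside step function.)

F[g](ω) = \frac{3 \left(6 i \omega - \left(3 i \omega + 5\right)^{3} + 10\right)}{\left(3 i \omega + 5\right)^{4}}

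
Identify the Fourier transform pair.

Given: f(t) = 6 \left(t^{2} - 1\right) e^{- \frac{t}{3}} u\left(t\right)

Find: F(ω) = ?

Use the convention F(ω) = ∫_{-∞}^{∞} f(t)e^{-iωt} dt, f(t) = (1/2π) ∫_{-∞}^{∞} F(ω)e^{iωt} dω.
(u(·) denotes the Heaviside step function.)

F(ω) = \frac{18 \left(54 i \omega - \left(3 i \omega + 1\right)^{3} + 18\right)}{\left(3 i \omega + 1\right)^{4}}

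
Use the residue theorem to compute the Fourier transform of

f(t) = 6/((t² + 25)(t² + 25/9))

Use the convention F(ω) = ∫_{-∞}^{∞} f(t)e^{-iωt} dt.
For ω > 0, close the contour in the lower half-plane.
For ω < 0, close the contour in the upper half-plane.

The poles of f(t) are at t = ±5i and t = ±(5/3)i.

Let g(z) = f(z)e^{-iωz}; for large |z| the factor e^{-iωz} decays in the lower half-plane when ω > 0 and in the upper half-plane when ω < 0.

Case ω > 0 (lower half-plane, clockwise contour ⇒ F(ω) = -2πi·ΣRes):
  Res_{z = - 5 i} g(z) = - \frac{27 i e^{- 5 \omega}}{1000}
  Res_{z = - \frac{5 i}{3}} g(z) = \frac{81 i e^{- \frac{5 \omega}{3}}}{1000}
  F(ω) = -2πi·ΣRes = - \frac{27 \pi e^{- 5 \omega}}{500} + \frac{81 \pi e^{- \frac{5 \omega}{3}}}{500}

Case ω < 0 (upper half-plane, counterclockwise contour ⇒ F(ω) = +2πi·ΣRes):
  Res_{z = 5 i} g(z) = \frac{27 i e^{5 \omega}}{1000}
  Res_{z = \frac{5 i}{3}} g(z) = - \frac{81 i e^{\frac{5 \omega}{3}}}{1000}
  F(ω) = 2πi·ΣRes = \frac{27 \pi \left(3 e^{\frac{5 \omega}{3}} - e^{5 \omega}\right)}{500}

Both cases combine into a single formula in |ω|:

F(ω) = - \frac{27 \pi e^{- 5 \left|{\omega}\right|}}{500} + \frac{81 \pi e^{- \frac{5 \left|{\omega}\right|}{3}}}{500}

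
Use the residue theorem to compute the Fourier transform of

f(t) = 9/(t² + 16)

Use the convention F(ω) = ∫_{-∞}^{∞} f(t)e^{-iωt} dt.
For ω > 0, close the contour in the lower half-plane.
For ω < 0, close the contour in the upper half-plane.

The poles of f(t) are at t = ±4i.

Let g(z) = f(z)e^{-iωz}; for large |z| the factor e^{-iωz} decays in the lower half-plane when ω > 0 and in the upper half-plane when ω < 0.

Case ω > 0 (lower half-plane, clockwise contour ⇒ F(ω) = -2πi·ΣRes):
  Res_{z = - 4 i} g(z) = \frac{9 i e^{- 4 \omega}}{8}
  F(ω) = -2πi·ΣRes = \frac{9 \pi e^{- 4 \omega}}{4}

Case ω < 0 (upper half-plane, counterclockwise contour ⇒ F(ω) = +2πi·ΣRes):
  Res_{z = 4 i} g(z) = - \frac{9 i e^{4 \omega}}{8}
  F(ω) = 2πi·ΣRes = \frac{9 \pi e^{4 \omega}}{4}

Both cases combine into a single formula in |ω|:

F(ω) = \frac{9 \pi e^{- 4 \left|{\omega}\right|}}{4}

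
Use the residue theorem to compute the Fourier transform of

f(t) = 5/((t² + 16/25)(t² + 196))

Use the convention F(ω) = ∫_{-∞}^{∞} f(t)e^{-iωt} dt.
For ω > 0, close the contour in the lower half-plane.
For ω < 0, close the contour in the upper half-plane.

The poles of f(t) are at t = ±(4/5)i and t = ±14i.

Let g(z) = f(z)e^{-iωz}; for large |z| the factor e^{-iωz} decays in the lower half-plane when ω > 0 and in the upper half-plane when ω < 0.

Case ω > 0 (lower half-plane, clockwise contour ⇒ F(ω) = -2πi·ΣRes):
  Res_{z = - \frac{4 i}{5}} g(z) = \frac{625 i e^{- \frac{4 \omega}{5}}}{39072}
  Res_{z = - 14 i} g(z) = - \frac{125 i e^{- 14 \omega}}{136752}
  F(ω) = -2πi·ΣRes = - \frac{125 \pi e^{- 14 \omega}}{68376} + \frac{625 \pi e^{- \frac{4 \omega}{5}}}{19536}

Case ω < 0 (upper half-plane, counterclockwise contour ⇒ F(ω) = +2πi·ΣRes):
  Res_{z = \frac{4 i}{5}} g(z) = - \frac{625 i e^{\frac{4 \omega}{5}}}{39072}
  Res_{z = 14 i} g(z) = \frac{125 i e^{14 \omega}}{136752}
  F(ω) = 2πi·ΣRes = \frac{125 \pi \left(35 e^{\frac{4 \omega}{5}} - 2 e^{14 \omega}\right)}{136752}

Both cases combine into a single formula in |ω|:

F(ω) = - \frac{125 \pi e^{- 14 \left|{\omega}\right|}}{68376} + \frac{625 \pi e^{- \frac{4 \left|{\omega}\right|}{5}}}{19536}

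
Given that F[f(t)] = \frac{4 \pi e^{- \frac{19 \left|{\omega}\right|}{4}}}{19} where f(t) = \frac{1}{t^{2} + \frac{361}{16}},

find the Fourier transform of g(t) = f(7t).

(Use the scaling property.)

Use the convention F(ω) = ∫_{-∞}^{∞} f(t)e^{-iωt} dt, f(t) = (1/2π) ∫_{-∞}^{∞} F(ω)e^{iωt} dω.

F[g](ω) = \frac{4 \pi e^{- \frac{19 \left|{\omega}\right|}{28}}}{133}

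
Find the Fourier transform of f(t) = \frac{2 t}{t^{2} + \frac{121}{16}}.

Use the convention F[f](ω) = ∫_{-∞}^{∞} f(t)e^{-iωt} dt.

F(ω) = - 2 i \pi e^{- \frac{11 \left|{\omega}\right|}{4}} \operatorname{sign}{\left(\omega \right)}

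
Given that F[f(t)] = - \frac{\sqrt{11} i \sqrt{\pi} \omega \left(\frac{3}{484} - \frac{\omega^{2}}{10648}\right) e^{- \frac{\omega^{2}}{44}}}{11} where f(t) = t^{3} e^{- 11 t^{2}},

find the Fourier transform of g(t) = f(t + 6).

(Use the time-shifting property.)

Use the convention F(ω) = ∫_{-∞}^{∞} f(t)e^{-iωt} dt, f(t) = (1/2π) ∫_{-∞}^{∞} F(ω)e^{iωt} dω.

F[g](ω) = \frac{\sqrt{11} i \sqrt{\pi} \omega \left(\omega^{2} - 66\right) e^{\frac{\omega \left(- \omega + 264 i\right)}{44}}}{117128}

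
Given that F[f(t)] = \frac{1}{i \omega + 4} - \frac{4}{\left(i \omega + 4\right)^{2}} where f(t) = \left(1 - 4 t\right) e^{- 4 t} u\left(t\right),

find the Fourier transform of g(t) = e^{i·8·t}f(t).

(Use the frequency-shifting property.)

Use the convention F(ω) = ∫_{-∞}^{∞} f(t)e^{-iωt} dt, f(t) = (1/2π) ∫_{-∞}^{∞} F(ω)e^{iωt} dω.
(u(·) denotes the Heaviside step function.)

F[g](ω) = \frac{i \left(8 - \omega\right)}{\omega^{2} - 8 \omega \left(2 + i\right) + 48 + 64 i}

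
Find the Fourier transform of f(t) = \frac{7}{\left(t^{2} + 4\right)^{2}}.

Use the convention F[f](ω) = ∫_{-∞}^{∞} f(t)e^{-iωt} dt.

F(ω) = \frac{7 \pi \left(2 \left|{\omega}\right| + 1\right) e^{- 2 \left|{\omega}\right|}}{16}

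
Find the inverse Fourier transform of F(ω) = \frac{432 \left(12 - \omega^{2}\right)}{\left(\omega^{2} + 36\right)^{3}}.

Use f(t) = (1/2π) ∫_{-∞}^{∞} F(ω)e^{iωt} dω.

f(t) = 6 t^{2} e^{- 6 \left|{t}\right|}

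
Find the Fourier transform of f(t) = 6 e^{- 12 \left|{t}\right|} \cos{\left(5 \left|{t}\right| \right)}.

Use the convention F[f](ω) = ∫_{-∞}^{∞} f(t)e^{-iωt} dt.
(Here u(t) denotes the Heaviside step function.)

F(ω) = \frac{144 \left(\omega^{2} + 169\right)}{\omega^{4} + 238 \omega^{2} + 28561}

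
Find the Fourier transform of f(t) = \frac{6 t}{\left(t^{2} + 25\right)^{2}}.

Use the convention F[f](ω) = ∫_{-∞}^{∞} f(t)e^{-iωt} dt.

F(ω) = - \frac{3 i \pi \omega e^{- 5 \left|{\omega}\right|}}{5}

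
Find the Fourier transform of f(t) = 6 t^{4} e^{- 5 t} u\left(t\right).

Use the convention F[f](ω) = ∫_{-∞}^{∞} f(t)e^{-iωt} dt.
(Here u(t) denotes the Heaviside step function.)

F(ω) = \frac{144}{\left(i \omega + 5\right)^{5}}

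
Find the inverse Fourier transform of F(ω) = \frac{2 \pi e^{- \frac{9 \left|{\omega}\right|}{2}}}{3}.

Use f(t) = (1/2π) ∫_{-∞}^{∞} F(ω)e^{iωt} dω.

f(t) = \frac{3}{t^{2} + \frac{81}{4}}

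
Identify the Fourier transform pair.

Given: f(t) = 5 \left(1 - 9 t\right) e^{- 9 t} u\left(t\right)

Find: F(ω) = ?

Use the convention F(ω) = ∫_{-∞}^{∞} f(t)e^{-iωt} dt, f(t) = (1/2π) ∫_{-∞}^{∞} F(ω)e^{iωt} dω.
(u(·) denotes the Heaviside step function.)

F(ω) = \frac{5 i \omega}{- \omega^{2} + 18 i \omega + 81}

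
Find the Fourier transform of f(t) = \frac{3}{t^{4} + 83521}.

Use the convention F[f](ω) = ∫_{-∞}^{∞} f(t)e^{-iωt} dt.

F(ω) = \frac{3 \pi e^{- \frac{17 \sqrt{2} \left|{\omega}\right|}{2}} \sin{\left(\frac{17 \sqrt{2} \left|{\omega}\right|}{2} + \frac{\pi}{4} \right)}}{4913}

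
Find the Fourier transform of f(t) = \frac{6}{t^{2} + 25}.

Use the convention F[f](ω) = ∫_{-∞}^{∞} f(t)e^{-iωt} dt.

F(ω) = \frac{6 \pi e^{- 5 \left|{\omega}\right|}}{5}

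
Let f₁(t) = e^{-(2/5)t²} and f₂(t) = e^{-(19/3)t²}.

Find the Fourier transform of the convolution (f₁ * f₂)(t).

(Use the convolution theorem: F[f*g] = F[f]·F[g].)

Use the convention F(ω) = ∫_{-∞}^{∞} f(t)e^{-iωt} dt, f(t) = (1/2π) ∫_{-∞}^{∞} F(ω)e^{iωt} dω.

F[f₁*f₂](ω) = \frac{\sqrt{570} \pi e^{- \frac{101 \omega^{2}}{152}}}{38}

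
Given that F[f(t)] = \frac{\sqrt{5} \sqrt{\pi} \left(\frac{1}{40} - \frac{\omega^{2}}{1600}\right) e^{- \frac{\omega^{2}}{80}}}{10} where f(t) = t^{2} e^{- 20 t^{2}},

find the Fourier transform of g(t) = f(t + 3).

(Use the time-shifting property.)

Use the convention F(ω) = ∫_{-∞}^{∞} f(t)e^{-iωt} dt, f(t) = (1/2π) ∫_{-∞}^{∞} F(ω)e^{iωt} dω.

F[g](ω) = \frac{\sqrt{5} \sqrt{\pi} \left(40 - \omega^{2}\right) e^{\frac{\omega \left(- \omega + 240 i\right)}{80}}}{16000}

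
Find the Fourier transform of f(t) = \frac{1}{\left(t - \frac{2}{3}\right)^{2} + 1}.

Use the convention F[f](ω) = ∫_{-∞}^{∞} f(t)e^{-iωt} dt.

F(ω) = \pi e^{- \frac{2 i \omega}{3} - \left|{\omega}\right|}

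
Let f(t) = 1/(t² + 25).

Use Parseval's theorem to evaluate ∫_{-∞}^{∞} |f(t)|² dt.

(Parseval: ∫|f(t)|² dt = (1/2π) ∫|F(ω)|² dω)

∫|f(t)|² dt = \frac{\pi}{250}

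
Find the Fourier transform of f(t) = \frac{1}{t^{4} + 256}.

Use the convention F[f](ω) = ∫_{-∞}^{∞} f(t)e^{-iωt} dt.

F(ω) = \frac{\pi e^{- 2 \sqrt{2} \left|{\omega}\right|} \sin{\left(2 \sqrt{2} \left|{\omega}\right| + \frac{\pi}{4} \right)}}{64}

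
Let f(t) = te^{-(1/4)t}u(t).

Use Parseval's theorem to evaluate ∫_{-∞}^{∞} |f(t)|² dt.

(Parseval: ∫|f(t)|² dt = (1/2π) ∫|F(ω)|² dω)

∫|f(t)|² dt = 16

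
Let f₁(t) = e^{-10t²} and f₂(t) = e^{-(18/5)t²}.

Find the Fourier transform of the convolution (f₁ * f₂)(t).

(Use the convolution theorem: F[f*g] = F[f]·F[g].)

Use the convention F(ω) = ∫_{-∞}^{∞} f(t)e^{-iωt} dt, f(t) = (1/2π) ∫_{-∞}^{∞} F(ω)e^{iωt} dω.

F[f₁*f₂](ω) = \frac{\pi e^{- \frac{17 \omega^{2}}{180}}}{6}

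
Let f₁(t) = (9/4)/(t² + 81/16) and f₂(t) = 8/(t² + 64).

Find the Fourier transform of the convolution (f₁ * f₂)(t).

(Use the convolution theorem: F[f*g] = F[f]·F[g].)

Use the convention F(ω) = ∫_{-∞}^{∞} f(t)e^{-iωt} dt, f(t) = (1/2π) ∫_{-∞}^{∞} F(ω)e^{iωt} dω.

F[f₁*f₂](ω) = \pi^{2} e^{- \frac{41 \left|{\omega}\right|}{4}}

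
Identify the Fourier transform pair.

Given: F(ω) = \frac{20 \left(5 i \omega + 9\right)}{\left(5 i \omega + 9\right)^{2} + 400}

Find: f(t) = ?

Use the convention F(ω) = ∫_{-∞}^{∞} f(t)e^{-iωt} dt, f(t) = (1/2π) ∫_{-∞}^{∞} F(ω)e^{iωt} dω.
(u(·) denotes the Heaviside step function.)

f(t) = 4 e^{- \frac{9 t}{5}} \cos{\left(4 t \right)} u\left(t\right)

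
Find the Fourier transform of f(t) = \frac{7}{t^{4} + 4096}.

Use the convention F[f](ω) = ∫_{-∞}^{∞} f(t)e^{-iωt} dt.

F(ω) = \frac{7 \pi e^{- 4 \sqrt{2} \left|{\omega}\right|} \sin{\left(4 \sqrt{2} \left|{\omega}\right| + \frac{\pi}{4} \right)}}{512}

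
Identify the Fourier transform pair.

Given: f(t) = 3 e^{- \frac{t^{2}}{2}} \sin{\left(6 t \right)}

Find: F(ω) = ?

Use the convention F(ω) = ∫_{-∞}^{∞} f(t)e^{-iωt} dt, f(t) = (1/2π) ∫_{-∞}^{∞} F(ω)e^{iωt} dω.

F(ω) = \frac{3 \sqrt{2} i \sqrt{\pi} \left(1 - e^{12 \omega}\right) e^{- \frac{\omega^{2}}{2} - 6 \omega - 18}}{2}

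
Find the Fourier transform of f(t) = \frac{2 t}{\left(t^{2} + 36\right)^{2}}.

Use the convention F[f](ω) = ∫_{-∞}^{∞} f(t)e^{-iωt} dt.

F(ω) = - \frac{i \pi \omega e^{- 6 \left|{\omega}\right|}}{6}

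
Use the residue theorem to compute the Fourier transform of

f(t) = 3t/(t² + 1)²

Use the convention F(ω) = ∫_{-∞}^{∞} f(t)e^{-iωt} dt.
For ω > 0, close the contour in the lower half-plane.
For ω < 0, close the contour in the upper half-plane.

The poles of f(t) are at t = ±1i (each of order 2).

Let g(z) = f(z)e^{-iωz}; for large |z| the factor e^{-iωz} decays in the lower half-plane when ω > 0 and in the upper half-plane when ω < 0.

Case ω > 0 (lower half-plane, clockwise contour ⇒ F(ω) = -2πi·ΣRes):
  Res_{z = - i} g(z) = \frac{3 \omega e^{- \omega}}{4} (pole of order 2)
  F(ω) = -2πi·ΣRes = - \frac{3 i \pi \omega e^{- \omega}}{2}

Case ω < 0 (upper half-plane, counterclockwise contour ⇒ F(ω) = +2πi·ΣRes):
  Res_{z = i} g(z) = - \frac{3 \omega e^{\omega}}{4} (pole of order 2)
  F(ω) = 2πi·ΣRes = - \frac{3 i \pi \omega e^{\omega}}{2}

Both cases combine into a single formula in |ω|:

F(ω) = - \frac{3 i \pi \omega e^{- \left|{\omega}\right|}}{2}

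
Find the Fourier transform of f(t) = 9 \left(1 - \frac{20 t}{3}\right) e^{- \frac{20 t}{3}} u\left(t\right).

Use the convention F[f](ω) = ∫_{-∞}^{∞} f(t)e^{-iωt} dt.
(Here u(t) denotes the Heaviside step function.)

F(ω) = \frac{81 i \omega}{- 9 \omega^{2} + 120 i \omega + 400}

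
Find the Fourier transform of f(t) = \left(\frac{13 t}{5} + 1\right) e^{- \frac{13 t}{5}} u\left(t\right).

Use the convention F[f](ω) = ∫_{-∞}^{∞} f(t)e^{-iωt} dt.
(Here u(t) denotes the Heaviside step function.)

F(ω) = \frac{5 \left(- 5 i \omega - 26\right)}{25 \omega^{2} - 130 i \omega - 169}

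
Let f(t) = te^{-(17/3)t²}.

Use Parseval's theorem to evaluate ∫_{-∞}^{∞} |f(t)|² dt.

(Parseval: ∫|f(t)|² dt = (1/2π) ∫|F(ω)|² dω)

∫|f(t)|² dt = \frac{3 \sqrt{102} \sqrt{\pi}}{2312}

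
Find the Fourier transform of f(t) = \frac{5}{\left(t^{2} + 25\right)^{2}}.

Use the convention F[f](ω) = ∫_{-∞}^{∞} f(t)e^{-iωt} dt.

F(ω) = \frac{\pi \left(5 \left|{\omega}\right| + 1\right) e^{- 5 \left|{\omega}\right|}}{50}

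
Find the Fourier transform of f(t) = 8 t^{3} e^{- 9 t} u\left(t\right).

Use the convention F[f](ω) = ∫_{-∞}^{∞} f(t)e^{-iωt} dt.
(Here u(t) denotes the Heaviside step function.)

F(ω) = \frac{48}{\left(i \omega + 9\right)^{4}}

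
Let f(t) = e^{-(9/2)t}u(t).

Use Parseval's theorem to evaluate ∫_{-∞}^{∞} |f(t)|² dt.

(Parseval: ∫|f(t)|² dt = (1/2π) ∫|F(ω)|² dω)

∫|f(t)|² dt = \frac{1}{9}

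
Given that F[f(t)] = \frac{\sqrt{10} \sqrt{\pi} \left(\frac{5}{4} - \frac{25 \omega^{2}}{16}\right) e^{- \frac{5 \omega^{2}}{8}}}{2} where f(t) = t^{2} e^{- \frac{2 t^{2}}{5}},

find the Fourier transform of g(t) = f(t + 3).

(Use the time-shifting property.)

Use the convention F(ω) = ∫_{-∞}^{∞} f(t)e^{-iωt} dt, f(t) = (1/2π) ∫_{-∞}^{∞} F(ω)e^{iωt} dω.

F[g](ω) = \frac{5 \sqrt{10} \sqrt{\pi} \left(4 - 5 \omega^{2}\right) e^{\frac{\omega \left(- 5 \omega + 24 i\right)}{8}}}{32}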